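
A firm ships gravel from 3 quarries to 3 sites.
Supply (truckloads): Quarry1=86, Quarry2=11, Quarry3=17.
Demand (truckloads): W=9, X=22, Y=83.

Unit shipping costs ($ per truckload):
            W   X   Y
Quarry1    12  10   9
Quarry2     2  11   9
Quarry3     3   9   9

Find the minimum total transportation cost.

A cheapest plan:
  Quarry1 to X: 5 truckloads
  Quarry1 to Y: 81 truckloads
  Quarry2 to W: 9 truckloads
  Quarry2 to Y: 2 truckloads
  Quarry3 to X: 17 truckloads
Total cost = $968.

968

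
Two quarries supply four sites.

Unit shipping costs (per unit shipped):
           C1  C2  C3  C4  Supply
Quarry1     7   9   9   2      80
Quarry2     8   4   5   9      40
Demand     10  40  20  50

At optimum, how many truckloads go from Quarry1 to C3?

The minimum-cost plan:
  Quarry1→C1: 10 × 7 = 70
  Quarry1→C3: 20 × 9 = 180
  Quarry1→C4: 50 × 2 = 100
  Quarry2→C2: 40 × 4 = 160
Total cost = 510.
So Quarry1→C3 carries 20 truckloads.

20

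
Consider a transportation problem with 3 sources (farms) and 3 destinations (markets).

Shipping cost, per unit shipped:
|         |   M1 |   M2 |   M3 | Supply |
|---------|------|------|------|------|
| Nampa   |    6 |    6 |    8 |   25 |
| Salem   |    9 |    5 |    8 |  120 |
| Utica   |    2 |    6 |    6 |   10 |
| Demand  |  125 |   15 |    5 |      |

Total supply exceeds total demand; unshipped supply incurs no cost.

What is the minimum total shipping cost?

One minimum-cost allocation:
  Nampa–M1: 25 × 6 = 150
  Salem–M1: 90 × 9 = 810
  Salem–M2: 15 × 5 = 75
  Salem–M3: 5 × 8 = 40
  Utica–M1: 10 × 2 = 20
Total = 150 + 810 + 75 + 40 + 20 = 1095.
(Supply check: Nampa ships 25; Salem ships 110; Utica ships 10.)

1095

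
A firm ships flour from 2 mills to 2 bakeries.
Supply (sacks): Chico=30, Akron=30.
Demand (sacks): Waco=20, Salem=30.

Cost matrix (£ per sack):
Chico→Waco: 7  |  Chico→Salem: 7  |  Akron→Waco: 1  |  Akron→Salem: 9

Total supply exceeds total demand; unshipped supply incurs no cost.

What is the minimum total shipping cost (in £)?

230

An optimal shipping plan:
  Chico to Salem: 30 sacks
  Akron to Waco: 20 sacks
Total cost = £230.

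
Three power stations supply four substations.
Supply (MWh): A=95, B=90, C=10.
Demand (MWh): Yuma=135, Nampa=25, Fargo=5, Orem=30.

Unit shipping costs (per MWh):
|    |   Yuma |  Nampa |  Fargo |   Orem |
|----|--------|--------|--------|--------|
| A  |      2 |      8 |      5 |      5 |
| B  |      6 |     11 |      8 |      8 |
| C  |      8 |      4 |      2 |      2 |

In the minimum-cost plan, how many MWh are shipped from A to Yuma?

Optimal shipments:
  A–Yuma: 95 MWh
  B–Yuma: 40 MWh
  B–Nampa: 15 MWh
  B–Fargo: 5 MWh
  B–Orem: 30 MWh
  C–Nampa: 10 MWh
Total cost = 915.
So A→Yuma carries 95 MWh.

95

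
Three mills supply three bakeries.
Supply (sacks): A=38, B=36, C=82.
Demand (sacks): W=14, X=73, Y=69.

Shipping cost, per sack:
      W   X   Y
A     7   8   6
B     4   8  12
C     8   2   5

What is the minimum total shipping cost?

717

Optimal allocation:
  A–Y: 38 × 6 = 228
  B–W: 14 × 4 = 56
  B–X: 22 × 8 = 176
  C–X: 51 × 2 = 102
  C–Y: 31 × 5 = 155
Total = 228 + 56 + 176 + 102 + 155 = 717.
(Supply check: A ships 38; B ships 36; C ships 82.)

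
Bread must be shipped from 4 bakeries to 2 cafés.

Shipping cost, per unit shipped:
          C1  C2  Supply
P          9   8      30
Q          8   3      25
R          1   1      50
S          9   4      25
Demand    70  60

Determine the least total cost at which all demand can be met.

Optimal allocation:
  P→C1: 20 trays
  P→C2: 10 trays
  Q→C2: 25 trays
  R→C1: 50 trays
  S→C2: 25 trays
Total cost = 485.

485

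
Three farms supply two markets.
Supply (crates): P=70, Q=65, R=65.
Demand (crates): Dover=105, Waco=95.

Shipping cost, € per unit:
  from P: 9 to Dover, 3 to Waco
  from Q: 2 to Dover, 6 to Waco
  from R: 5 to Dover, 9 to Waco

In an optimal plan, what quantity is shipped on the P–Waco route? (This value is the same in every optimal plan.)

The minimum-cost plan:
  P->Waco: 70 × €3 = €210
  Q->Dover: 65 × €2 = €130
  R->Dover: 40 × €5 = €200
  R->Waco: 25 × €9 = €225
Total cost = €765.
So P→Waco carries 70 crates.

70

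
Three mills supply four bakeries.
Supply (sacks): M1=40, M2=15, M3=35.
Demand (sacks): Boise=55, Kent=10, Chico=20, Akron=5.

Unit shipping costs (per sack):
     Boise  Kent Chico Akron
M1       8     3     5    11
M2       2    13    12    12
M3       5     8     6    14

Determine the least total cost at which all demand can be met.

A cheapest plan:
  M1 to Boise: 5 × 8 = 40
  M1 to Kent: 10 × 3 = 30
  M1 to Chico: 20 × 5 = 100
  M1 to Akron: 5 × 11 = 55
  M2 to Boise: 15 × 2 = 30
  M3 to Boise: 35 × 5 = 175
Total = 40 + 30 + 100 + 55 + 30 + 175 = 430.

430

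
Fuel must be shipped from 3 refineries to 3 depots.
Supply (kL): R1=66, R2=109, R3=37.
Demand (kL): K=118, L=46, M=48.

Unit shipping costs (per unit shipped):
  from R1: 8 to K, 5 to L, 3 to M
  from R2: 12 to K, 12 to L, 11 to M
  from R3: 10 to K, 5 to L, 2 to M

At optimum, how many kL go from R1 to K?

9

Solving gives:
  R1→K: 9 kL
  R1→L: 46 kL
  R1→M: 11 kL
  R2→K: 109 kL
  R3→M: 37 kL
Total cost = 1717.
So R1→K carries 9 kL.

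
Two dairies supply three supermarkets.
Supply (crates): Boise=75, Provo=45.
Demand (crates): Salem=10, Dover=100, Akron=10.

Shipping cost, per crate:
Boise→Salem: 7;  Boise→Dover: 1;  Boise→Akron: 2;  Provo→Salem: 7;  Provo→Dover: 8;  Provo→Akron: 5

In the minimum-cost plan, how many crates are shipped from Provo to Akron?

Optimal shipments:
  Boise to Dover: 75 × 1 = 75
  Provo to Salem: 10 × 7 = 70
  Provo to Dover: 25 × 8 = 200
  Provo to Akron: 10 × 5 = 50
Total cost = 395.
So Provo→Akron carries 10 crates.

10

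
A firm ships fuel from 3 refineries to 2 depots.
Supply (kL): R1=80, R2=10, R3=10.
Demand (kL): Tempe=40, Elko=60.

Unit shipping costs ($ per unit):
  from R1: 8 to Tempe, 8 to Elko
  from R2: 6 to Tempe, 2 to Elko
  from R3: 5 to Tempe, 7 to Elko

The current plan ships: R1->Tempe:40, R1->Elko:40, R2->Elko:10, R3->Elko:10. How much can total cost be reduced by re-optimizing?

20

Current plan cost = 40·8 + 40·8 + 10·2 + 10·7 = $730.
Optimal plan:
  R1->Tempe: 30 × $8 = $240
  R1->Elko: 50 × $8 = $400
  R2->Elko: 10 × $2 = $20
  R3->Tempe: 10 × $5 = $50
Optimal cost = $710.
Saving = 730 − 710 = $20.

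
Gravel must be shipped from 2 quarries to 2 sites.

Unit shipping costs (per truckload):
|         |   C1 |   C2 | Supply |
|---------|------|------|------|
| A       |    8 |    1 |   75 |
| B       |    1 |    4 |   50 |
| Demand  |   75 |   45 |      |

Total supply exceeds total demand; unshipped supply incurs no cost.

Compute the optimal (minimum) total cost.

295

Optimal allocation:
  A→C1: 25 truckloads
  A→C2: 45 truckloads
  B→C1: 50 truckloads
Total cost = 295.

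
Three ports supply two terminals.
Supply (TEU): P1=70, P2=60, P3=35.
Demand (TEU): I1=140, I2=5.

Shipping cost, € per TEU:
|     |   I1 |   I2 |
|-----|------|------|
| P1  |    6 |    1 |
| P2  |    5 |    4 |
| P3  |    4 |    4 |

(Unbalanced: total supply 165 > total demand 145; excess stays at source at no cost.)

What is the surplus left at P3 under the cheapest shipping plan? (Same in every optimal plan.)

Minimum-cost shipments:
  P1 to I1: 45 TEU
  P1 to I2: 5 TEU
  P2 to I1: 60 TEU
  P3 to I1: 35 TEU
Total cost = €715.
P3 ships 35 of its 35, leaving 0.

0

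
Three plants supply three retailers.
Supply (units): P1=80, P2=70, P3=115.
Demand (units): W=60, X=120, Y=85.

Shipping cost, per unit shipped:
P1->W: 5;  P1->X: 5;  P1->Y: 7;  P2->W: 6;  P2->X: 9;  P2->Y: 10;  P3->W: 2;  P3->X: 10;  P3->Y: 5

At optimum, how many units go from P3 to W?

30

Optimal shipments:
  P1→X: 80 units
  P2→W: 30 units
  P2→X: 40 units
  P3→W: 30 units
  P3→Y: 85 units
Total cost = 1425.
So P3→W carries 30 units.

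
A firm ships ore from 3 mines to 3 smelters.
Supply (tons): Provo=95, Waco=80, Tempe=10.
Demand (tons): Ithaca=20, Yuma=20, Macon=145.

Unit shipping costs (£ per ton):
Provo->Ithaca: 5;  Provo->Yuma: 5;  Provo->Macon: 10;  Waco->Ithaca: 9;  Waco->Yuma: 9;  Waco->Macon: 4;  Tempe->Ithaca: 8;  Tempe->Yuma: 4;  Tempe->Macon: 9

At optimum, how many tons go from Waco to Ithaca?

0

Solving gives:
  Provo to Ithaca: 20 × £5 = £100
  Provo to Yuma: 10 × £5 = £50
  Provo to Macon: 65 × £10 = £650
  Waco to Macon: 80 × £4 = £320
  Tempe to Yuma: 10 × £4 = £40
Total cost = £1160.
The route Waco→Ithaca is not used.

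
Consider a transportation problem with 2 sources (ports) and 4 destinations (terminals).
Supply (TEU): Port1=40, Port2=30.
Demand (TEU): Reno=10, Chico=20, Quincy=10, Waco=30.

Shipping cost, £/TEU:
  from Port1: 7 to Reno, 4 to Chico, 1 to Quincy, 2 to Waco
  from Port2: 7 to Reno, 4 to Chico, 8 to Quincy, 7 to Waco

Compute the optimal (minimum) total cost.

One minimum-cost allocation:
  Port1->Quincy: 10 × £1 = £10
  Port1->Waco: 30 × £2 = £60
  Port2->Reno: 10 × £7 = £70
  Port2->Chico: 20 × £4 = £80
Total = 10 + 60 + 70 + 80 = £220.
(Supply check: Port1 ships 40; Port2 ships 30.)

220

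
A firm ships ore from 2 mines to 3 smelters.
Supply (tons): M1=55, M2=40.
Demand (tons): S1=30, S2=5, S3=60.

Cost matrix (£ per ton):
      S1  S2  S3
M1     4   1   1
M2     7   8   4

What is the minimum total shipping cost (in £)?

305

One minimum-cost allocation:
  M1→S1: 30 × £4 = £120
  M1→S2: 5 × £1 = £5
  M1→S3: 20 × £1 = £20
  M2→S3: 40 × £4 = £160
Total = 120 + 5 + 20 + 160 = £305.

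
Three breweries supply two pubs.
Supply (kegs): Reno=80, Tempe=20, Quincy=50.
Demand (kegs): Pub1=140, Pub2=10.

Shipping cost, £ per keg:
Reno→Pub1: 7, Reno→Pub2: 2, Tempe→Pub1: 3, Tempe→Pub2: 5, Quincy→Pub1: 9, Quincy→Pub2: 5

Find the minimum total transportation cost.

1020

One minimum-cost allocation:
  Reno→Pub1: 70 × £7 = £490
  Reno→Pub2: 10 × £2 = £20
  Tempe→Pub1: 20 × £3 = £60
  Quincy→Pub1: 50 × £9 = £450
Total = 490 + 20 + 60 + 450 = £1020.
(Supply check: Reno ships 80; Tempe ships 20; Quincy ships 50.)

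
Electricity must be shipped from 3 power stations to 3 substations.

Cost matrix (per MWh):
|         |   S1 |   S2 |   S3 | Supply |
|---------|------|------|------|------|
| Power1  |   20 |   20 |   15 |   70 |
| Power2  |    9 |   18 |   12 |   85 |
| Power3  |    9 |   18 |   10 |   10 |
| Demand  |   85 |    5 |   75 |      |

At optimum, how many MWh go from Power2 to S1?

The minimum-cost plan:
  Power1–S2: 5 × 20 = 100
  Power1–S3: 65 × 15 = 975
  Power2–S1: 85 × 9 = 765
  Power3–S3: 10 × 10 = 100
Total cost = 1940.
So Power2→S1 carries 85 MWh.

85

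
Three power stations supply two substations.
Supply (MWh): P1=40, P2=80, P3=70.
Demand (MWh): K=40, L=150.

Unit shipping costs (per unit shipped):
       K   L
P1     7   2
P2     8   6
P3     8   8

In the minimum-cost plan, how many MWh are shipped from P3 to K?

40

Solving gives:
  P1 to L: 40 × 2 = 80
  P2 to L: 80 × 6 = 480
  P3 to K: 40 × 8 = 320
  P3 to L: 30 × 8 = 240
Total cost = 1120.
So P3→K carries 40 MWh.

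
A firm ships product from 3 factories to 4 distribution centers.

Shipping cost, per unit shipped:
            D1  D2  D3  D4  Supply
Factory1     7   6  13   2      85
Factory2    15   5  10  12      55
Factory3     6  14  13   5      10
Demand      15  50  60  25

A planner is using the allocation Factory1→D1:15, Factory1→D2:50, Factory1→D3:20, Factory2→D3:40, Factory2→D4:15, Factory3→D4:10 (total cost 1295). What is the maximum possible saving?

Current plan cost = 15·7 + 50·6 + 20·13 + 40·10 + 15·12 + 10·5 = 1295.
Optimal plan:
  Factory1–D1: 5 × 7 = 35
  Factory1–D2: 50 × 6 = 300
  Factory1–D3: 5 × 13 = 65
  Factory1–D4: 25 × 2 = 50
  Factory2–D3: 55 × 10 = 550
  Factory3–D1: 10 × 6 = 60
Optimal cost = 1060.
Saving = 1295 − 1060 = 235.

235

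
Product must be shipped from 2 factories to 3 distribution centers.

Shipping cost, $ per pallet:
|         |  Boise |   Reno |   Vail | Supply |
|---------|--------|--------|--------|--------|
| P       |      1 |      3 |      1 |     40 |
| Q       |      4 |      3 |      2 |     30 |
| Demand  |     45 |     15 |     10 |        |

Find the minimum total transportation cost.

One minimum-cost allocation:
  P->Boise: 40 pallets
  Q->Boise: 5 pallets
  Q->Reno: 15 pallets
  Q->Vail: 10 pallets
Total cost = $125.
(Supply check: P ships 40; Q ships 30.)

125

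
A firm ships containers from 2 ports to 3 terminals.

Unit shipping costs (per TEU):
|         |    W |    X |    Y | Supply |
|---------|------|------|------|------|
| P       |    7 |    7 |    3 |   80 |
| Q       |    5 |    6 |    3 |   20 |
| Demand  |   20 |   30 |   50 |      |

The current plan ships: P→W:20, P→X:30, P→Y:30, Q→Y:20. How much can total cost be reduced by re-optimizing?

40

Current plan cost = 20·7 + 30·7 + 30·3 + 20·3 = 500.
Optimal plan:
  P->X: 30 × 7 = 210
  P->Y: 50 × 3 = 150
  Q->W: 20 × 5 = 100
Optimal cost = 460.
Saving = 500 − 460 = 40.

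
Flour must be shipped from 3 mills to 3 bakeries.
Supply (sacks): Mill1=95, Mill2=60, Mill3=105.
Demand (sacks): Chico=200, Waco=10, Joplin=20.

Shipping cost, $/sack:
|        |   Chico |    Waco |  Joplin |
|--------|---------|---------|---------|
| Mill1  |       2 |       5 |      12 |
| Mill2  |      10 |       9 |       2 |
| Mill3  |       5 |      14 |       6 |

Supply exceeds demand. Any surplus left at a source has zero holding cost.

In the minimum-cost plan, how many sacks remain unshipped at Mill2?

30

An optimal plan:
  Mill1→Chico: 95 × $2 = $190
  Mill2→Waco: 10 × $9 = $90
  Mill2→Joplin: 20 × $2 = $40
  Mill3→Chico: 105 × $5 = $525
Total cost = $845.
Mill2 ships 30 of its 60, leaving 30.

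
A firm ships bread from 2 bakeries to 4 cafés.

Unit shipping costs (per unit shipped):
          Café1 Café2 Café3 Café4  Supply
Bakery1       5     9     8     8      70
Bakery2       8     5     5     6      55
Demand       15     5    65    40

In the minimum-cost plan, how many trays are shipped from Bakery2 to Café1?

0

Optimal shipments:
  Bakery1 to Café1: 15 × 5 = 75
  Bakery1 to Café3: 15 × 8 = 120
  Bakery1 to Café4: 40 × 8 = 320
  Bakery2 to Café2: 5 × 5 = 25
  Bakery2 to Café3: 50 × 5 = 250
Total cost = 790.
The route Bakery2→Café1 is not used.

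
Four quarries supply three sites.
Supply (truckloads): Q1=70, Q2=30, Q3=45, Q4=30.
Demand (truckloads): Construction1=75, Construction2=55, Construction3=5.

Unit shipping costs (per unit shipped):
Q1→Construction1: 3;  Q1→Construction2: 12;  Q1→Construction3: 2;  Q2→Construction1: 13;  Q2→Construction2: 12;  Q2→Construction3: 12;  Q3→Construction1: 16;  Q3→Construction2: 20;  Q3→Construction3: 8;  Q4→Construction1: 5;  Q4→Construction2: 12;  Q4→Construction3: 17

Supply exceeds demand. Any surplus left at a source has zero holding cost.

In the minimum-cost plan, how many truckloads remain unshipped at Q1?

0

An optimal plan:
  Q1→Construction1: 70 × 3 = 210
  Q2→Construction2: 30 × 12 = 360
  Q3→Construction3: 5 × 8 = 40
  Q4→Construction1: 5 × 5 = 25
  Q4→Construction2: 25 × 12 = 300
Total cost = 935.
Q1 ships 70 of its 70, leaving 0.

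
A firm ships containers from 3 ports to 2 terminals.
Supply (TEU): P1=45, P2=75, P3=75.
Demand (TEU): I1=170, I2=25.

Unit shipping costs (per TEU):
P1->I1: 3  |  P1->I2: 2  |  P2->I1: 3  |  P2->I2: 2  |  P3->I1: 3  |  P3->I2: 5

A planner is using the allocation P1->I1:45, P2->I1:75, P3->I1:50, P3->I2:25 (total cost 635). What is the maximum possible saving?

75

Current plan cost = 45·3 + 75·3 + 50·3 + 25·5 = 635.
Optimal plan:
  P1→I1: 20 × 3 = 60
  P1→I2: 25 × 2 = 50
  P2→I1: 75 × 3 = 225
  P3→I1: 75 × 3 = 225
Optimal cost = 560.
Saving = 635 − 560 = 75.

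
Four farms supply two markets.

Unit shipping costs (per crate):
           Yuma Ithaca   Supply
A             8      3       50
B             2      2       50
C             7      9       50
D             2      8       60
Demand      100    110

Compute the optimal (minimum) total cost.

740

An optimal shipping plan:
  A to Ithaca: 50 × 3 = 150
  B to Ithaca: 50 × 2 = 100
  C to Yuma: 40 × 7 = 280
  C to Ithaca: 10 × 9 = 90
  D to Yuma: 60 × 2 = 120
Total = 150 + 100 + 280 + 90 + 120 = 740.
(Supply check: A ships 50; B ships 50; C ships 50; D ships 60.)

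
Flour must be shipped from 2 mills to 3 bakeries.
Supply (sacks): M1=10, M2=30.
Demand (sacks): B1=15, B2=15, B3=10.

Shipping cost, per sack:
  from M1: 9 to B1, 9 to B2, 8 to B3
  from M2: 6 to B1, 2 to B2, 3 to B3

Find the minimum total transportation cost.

One minimum-cost allocation:
  M1->B1: 10 × 9 = 90
  M2->B1: 5 × 6 = 30
  M2->B2: 15 × 2 = 30
  M2->B3: 10 × 3 = 30
Total = 90 + 30 + 30 + 30 = 180.

180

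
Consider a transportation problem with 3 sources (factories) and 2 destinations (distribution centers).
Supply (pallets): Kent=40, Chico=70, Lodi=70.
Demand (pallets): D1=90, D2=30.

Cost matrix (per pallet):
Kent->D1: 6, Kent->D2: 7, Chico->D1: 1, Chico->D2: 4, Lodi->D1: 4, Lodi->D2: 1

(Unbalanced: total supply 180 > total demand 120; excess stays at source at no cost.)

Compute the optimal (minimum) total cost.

180

An optimal shipping plan:
  Chico to D1: 70 × 1 = 70
  Lodi to D1: 20 × 4 = 80
  Lodi to D2: 30 × 1 = 30
Total = 70 + 80 + 30 = 180.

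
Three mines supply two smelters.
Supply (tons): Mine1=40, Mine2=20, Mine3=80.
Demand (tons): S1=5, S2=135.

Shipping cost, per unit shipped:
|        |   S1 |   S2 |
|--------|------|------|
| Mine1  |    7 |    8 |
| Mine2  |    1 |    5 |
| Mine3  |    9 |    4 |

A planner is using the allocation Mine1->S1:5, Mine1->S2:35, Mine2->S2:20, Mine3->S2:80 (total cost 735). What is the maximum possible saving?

15

Current plan cost = 5·7 + 35·8 + 20·5 + 80·4 = 735.
Optimal plan:
  Mine1→S2: 40 tons
  Mine2→S1: 5 tons
  Mine2→S2: 15 tons
  Mine3→S2: 80 tons
Optimal cost = 720.
Saving = 735 − 720 = 15.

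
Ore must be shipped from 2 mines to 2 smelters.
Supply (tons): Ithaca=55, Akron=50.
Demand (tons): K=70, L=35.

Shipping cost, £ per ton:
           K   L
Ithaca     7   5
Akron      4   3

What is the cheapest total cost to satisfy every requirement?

An optimal shipping plan:
  Ithaca–K: 20 × £7 = £140
  Ithaca–L: 35 × £5 = £175
  Akron–K: 50 × £4 = £200
Total = 140 + 175 + 200 = £515.
(Supply check: Ithaca ships 55; Akron ships 50.)

515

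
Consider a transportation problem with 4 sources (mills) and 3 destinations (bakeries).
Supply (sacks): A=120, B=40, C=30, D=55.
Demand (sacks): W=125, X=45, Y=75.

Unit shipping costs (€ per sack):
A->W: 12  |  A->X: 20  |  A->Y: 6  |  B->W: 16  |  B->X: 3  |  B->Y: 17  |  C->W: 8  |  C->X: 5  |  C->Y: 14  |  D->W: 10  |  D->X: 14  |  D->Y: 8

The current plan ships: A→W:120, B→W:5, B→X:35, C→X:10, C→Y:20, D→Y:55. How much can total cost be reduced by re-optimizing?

Current plan cost = 120·12 + 5·16 + 35·3 + 10·5 + 20·14 + 55·8 = €2395.
Optimal plan:
  A->W: 45 × €12 = €540
  A->Y: 75 × €6 = €450
  B->X: 40 × €3 = €120
  C->W: 25 × €8 = €200
  C->X: 5 × €5 = €25
  D->W: 55 × €10 = €550
Optimal cost = €1885.
Saving = 2395 − 1885 = €510.

510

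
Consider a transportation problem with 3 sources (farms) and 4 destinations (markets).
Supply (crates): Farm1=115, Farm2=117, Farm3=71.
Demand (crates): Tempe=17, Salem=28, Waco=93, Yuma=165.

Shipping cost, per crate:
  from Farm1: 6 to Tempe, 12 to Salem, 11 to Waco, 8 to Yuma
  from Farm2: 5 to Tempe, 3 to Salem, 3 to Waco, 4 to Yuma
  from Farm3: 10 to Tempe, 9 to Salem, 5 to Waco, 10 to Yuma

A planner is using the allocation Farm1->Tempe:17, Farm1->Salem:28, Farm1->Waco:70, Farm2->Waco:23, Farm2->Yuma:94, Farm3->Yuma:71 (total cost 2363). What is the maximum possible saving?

Current plan cost = 17·6 + 28·12 + 70·11 + 23·3 + 94·4 + 71·10 = 2363.
Optimal plan:
  Farm1–Tempe: 17 × 6 = 102
  Farm1–Yuma: 98 × 8 = 784
  Farm2–Salem: 28 × 3 = 84
  Farm2–Waco: 22 × 3 = 66
  Farm2–Yuma: 67 × 4 = 268
  Farm3–Waco: 71 × 5 = 355
Optimal cost = 1659.
Saving = 2363 − 1659 = 704.

704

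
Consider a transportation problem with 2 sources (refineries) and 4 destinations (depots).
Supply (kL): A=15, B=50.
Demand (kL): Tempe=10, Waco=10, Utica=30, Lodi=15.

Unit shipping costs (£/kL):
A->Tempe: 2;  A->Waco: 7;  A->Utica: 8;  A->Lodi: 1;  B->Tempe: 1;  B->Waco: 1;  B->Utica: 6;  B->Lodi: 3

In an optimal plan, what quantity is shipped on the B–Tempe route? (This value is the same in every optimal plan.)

10

The minimum-cost plan:
  A->Lodi: 15 × £1 = £15
  B->Tempe: 10 × £1 = £10
  B->Waco: 10 × £1 = £10
  B->Utica: 30 × £6 = £180
Total cost = £215.
So B→Tempe carries 10 kL.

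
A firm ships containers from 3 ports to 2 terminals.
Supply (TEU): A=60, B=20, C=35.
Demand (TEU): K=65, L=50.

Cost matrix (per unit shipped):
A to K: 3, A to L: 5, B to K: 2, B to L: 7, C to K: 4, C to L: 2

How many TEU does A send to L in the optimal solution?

15

Solving gives:
  A→K: 45 TEU
  A→L: 15 TEU
  B→K: 20 TEU
  C→L: 35 TEU
Total cost = 320.
So A→L carries 15 TEU.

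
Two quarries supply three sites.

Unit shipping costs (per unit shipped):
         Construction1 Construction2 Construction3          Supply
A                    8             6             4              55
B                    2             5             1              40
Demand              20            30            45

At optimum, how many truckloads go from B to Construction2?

Solving gives:
  A–Construction2: 30 × 6 = 180
  A–Construction3: 25 × 4 = 100
  B–Construction1: 20 × 2 = 40
  B–Construction3: 20 × 1 = 20
Total cost = 340.
The route B→Construction2 is not used.

0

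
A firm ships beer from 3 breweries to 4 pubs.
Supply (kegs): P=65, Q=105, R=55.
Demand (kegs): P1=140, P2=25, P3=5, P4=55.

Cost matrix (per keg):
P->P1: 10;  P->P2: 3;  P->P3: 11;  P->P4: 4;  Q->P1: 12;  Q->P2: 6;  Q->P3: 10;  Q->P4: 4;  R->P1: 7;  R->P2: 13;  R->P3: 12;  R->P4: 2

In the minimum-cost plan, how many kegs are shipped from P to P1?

40

Optimal shipments:
  P->P1: 40 kegs
  P->P2: 25 kegs
  Q->P1: 45 kegs
  Q->P3: 5 kegs
  Q->P4: 55 kegs
  R->P1: 55 kegs
Total cost = 1670.
So P→P1 carries 40 kegs.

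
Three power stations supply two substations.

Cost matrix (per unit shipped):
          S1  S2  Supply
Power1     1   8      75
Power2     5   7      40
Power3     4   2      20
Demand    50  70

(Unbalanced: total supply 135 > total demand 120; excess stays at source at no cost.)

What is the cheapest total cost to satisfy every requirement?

One minimum-cost allocation:
  Power1–S1: 50 × 1 = 50
  Power1–S2: 10 × 8 = 80
  Power2–S2: 40 × 7 = 280
  Power3–S2: 20 × 2 = 40
Total = 50 + 80 + 280 + 40 = 450.

450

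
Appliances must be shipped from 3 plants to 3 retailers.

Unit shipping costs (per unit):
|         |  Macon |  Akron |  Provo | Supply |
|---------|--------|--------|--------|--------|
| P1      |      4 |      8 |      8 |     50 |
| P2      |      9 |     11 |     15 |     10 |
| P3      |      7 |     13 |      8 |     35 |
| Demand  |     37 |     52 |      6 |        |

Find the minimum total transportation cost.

Optimal allocation:
  P1→Macon: 8 × 4 = 32
  P1→Akron: 42 × 8 = 336
  P2→Akron: 10 × 11 = 110
  P3→Macon: 29 × 7 = 203
  P3→Provo: 6 × 8 = 48
Total = 32 + 336 + 110 + 203 + 48 = 729.

729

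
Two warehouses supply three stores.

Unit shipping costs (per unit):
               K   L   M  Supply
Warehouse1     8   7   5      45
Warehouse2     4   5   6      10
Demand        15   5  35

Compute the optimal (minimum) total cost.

A cheapest plan:
  Warehouse1→K: 5 × 8 = 40
  Warehouse1→L: 5 × 7 = 35
  Warehouse1→M: 35 × 5 = 175
  Warehouse2→K: 10 × 4 = 40
Total = 40 + 35 + 175 + 40 = 290.

290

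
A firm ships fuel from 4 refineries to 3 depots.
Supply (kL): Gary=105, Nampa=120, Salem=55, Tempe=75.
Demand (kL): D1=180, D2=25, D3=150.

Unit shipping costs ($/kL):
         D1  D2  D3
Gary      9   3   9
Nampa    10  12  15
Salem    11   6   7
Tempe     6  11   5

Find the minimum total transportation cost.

2755

Optimal allocation:
  Gary to D1: 60 × $9 = $540
  Gary to D2: 25 × $3 = $75
  Gary to D3: 20 × $9 = $180
  Nampa to D1: 120 × $10 = $1200
  Salem to D3: 55 × $7 = $385
  Tempe to D3: 75 × $5 = $375
Total = 540 + 75 + 180 + 1200 + 385 + 375 = $2755.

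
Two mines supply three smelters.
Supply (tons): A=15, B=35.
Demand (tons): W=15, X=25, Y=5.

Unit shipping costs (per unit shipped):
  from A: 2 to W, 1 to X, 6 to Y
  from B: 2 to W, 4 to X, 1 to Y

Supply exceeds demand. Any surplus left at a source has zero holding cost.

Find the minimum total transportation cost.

90

One minimum-cost allocation:
  A→X: 15 × 1 = 15
  B→W: 15 × 2 = 30
  B→X: 10 × 4 = 40
  B→Y: 5 × 1 = 5
Total = 15 + 30 + 40 + 5 = 90.
(Supply check: A ships 15; B ships 30.)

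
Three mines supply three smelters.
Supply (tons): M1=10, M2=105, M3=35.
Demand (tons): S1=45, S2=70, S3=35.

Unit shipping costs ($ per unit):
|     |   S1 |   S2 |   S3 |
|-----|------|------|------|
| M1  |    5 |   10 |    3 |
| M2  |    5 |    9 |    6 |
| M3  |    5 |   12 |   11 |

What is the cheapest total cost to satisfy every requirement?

A cheapest plan:
  M1->S3: 10 tons
  M2->S1: 10 tons
  M2->S2: 70 tons
  M2->S3: 25 tons
  M3->S1: 35 tons
Total cost = $1035.
(Supply check: M1 ships 10; M2 ships 105; M3 ships 35.)

1035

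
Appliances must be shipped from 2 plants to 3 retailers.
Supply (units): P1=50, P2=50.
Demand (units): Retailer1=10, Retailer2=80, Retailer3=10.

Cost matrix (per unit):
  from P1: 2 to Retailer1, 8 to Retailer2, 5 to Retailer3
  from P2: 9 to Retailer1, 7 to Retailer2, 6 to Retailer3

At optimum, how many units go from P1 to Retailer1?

10

Optimal shipments:
  P1–Retailer1: 10 × 2 = 20
  P1–Retailer2: 30 × 8 = 240
  P1–Retailer3: 10 × 5 = 50
  P2–Retailer2: 50 × 7 = 350
Total cost = 660.
So P1→Retailer1 carries 10 units.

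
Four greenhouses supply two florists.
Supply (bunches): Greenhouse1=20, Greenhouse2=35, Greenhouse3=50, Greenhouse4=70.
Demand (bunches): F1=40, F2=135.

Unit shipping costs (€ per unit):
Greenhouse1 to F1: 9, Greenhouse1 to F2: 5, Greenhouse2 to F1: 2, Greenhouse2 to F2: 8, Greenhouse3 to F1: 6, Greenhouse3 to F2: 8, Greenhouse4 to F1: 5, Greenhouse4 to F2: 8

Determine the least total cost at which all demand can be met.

A cheapest plan:
  Greenhouse1→F2: 20 × €5 = €100
  Greenhouse2→F1: 35 × €2 = €70
  Greenhouse3→F2: 50 × €8 = €400
  Greenhouse4→F1: 5 × €5 = €25
  Greenhouse4→F2: 65 × €8 = €520
Total = 100 + 70 + 400 + 25 + 520 = €1115.

1115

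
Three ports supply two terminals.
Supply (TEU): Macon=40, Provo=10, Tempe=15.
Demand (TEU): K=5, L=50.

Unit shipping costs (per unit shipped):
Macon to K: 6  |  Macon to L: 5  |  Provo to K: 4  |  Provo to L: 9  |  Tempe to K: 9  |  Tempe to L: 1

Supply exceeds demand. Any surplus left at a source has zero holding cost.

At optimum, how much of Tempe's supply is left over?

0

An optimal plan:
  Macon→L: 35 × 5 = 175
  Provo→K: 5 × 4 = 20
  Tempe→L: 15 × 1 = 15
Total cost = 210.
Tempe ships 15 of its 15, leaving 0.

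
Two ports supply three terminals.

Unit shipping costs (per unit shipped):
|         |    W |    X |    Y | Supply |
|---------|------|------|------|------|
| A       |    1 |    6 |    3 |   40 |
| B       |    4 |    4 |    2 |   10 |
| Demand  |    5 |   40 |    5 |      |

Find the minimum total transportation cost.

An optimal shipping plan:
  A->W: 5 TEU
  A->X: 30 TEU
  A->Y: 5 TEU
  B->X: 10 TEU
Total cost = 240.

240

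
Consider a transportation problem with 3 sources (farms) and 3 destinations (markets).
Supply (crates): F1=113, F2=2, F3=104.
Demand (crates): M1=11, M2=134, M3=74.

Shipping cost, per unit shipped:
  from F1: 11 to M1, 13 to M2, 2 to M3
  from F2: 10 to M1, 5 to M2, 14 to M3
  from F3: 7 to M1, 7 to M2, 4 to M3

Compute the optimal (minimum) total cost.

1371

Optimal allocation:
  F1->M1: 11 × 11 = 121
  F1->M2: 28 × 13 = 364
  F1->M3: 74 × 2 = 148
  F2->M2: 2 × 5 = 10
  F3->M2: 104 × 7 = 728
Total = 121 + 364 + 148 + 10 + 728 = 1371.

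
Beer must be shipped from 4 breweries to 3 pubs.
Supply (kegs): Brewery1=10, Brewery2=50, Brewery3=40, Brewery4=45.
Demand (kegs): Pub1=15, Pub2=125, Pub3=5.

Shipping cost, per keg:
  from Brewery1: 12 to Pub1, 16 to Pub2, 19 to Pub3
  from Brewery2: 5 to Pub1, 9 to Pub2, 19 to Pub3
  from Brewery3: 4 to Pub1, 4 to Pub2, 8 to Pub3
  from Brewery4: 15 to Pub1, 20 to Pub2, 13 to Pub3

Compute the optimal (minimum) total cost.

A cheapest plan:
  Brewery1 to Pub2: 10 × 16 = 160
  Brewery2 to Pub2: 50 × 9 = 450
  Brewery3 to Pub2: 40 × 4 = 160
  Brewery4 to Pub1: 15 × 15 = 225
  Brewery4 to Pub2: 25 × 20 = 500
  Brewery4 to Pub3: 5 × 13 = 65
Total = 160 + 450 + 160 + 225 + 500 + 65 = 1560.

1560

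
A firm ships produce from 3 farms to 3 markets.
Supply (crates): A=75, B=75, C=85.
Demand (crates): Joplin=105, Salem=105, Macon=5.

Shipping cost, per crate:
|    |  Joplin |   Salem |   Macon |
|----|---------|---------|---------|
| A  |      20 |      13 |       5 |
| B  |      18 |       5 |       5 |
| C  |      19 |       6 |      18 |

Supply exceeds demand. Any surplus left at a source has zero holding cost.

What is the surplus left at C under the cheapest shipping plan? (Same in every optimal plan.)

0

Minimum-cost shipments:
  A–Joplin: 50 × 20 = 1000
  A–Macon: 5 × 5 = 25
  B–Joplin: 55 × 18 = 990
  B–Salem: 20 × 5 = 100
  C–Salem: 85 × 6 = 510
Total cost = 2625.
C ships 85 of its 85, leaving 0.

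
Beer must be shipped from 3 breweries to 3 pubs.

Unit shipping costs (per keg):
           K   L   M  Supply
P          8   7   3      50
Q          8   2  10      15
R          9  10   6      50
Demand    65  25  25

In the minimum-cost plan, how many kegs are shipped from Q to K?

0

Solving gives:
  P–K: 15 × 8 = 120
  P–L: 10 × 7 = 70
  P–M: 25 × 3 = 75
  Q–L: 15 × 2 = 30
  R–K: 50 × 9 = 450
Total cost = 745.
The route Q→K is not used.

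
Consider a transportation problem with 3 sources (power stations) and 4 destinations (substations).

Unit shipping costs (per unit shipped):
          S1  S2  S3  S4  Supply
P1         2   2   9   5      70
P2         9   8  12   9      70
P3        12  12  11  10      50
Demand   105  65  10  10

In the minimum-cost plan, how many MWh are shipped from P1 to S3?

Solving gives:
  P1 to S1: 70 × 2 = 140
  P2 to S1: 5 × 9 = 45
  P2 to S2: 65 × 8 = 520
  P3 to S1: 30 × 12 = 360
  P3 to S3: 10 × 11 = 110
  P3 to S4: 10 × 10 = 100
Total cost = 1275.
The route P1→S3 is not used.

0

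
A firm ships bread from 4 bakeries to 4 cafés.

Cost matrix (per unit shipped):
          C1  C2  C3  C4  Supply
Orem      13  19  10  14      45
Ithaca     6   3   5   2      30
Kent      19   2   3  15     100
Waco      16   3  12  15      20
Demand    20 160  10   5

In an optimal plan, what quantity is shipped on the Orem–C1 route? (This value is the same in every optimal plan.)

20

The minimum-cost plan:
  Orem→C1: 20 trays
  Orem→C2: 10 trays
  Orem→C3: 10 trays
  Orem→C4: 5 trays
  Ithaca→C2: 30 trays
  Kent→C2: 100 trays
  Waco→C2: 20 trays
Total cost = 970.
So Orem→C1 carries 20 trays.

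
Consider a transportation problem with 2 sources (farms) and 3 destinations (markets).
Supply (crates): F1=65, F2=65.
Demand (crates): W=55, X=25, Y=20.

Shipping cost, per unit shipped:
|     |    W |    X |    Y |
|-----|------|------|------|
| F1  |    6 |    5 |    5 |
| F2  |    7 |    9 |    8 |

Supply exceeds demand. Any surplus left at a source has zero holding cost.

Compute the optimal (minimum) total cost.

590

Optimal allocation:
  F1 to W: 20 crates
  F1 to X: 25 crates
  F1 to Y: 20 crates
  F2 to W: 35 crates
Total cost = 590.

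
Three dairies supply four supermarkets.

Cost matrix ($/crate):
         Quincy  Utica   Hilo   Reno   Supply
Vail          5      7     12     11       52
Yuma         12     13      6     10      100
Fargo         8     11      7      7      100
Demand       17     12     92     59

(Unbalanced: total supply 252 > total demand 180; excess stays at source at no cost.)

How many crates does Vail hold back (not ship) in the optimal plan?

23

An optimal plan:
  Vail–Quincy: 17 × $5 = $85
  Vail–Utica: 12 × $7 = $84
  Yuma–Hilo: 92 × $6 = $552
  Fargo–Reno: 59 × $7 = $413
Total cost = $1134.
Vail ships 29 of its 52, leaving 23.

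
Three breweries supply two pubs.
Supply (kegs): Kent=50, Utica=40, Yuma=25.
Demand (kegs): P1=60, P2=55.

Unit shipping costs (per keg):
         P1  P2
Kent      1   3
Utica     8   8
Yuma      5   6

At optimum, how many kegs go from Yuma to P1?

Solving gives:
  Kent->P1: 50 × 1 = 50
  Utica->P2: 40 × 8 = 320
  Yuma->P1: 10 × 5 = 50
  Yuma->P2: 15 × 6 = 90
Total cost = 510.
So Yuma→P1 carries 10 kegs.

10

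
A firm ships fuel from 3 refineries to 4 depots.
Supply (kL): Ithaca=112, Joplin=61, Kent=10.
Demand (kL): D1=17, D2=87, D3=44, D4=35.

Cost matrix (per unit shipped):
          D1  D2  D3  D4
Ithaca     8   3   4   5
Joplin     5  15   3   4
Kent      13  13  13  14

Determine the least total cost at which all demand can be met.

723

Optimal allocation:
  Ithaca->D2: 87 × 3 = 261
  Ithaca->D4: 25 × 5 = 125
  Joplin->D1: 7 × 5 = 35
  Joplin->D3: 44 × 3 = 132
  Joplin->D4: 10 × 4 = 40
  Kent->D1: 10 × 13 = 130
Total = 261 + 125 + 35 + 132 + 40 + 130 = 723.
(Supply check: Ithaca ships 112; Joplin ships 61; Kent ships 10.)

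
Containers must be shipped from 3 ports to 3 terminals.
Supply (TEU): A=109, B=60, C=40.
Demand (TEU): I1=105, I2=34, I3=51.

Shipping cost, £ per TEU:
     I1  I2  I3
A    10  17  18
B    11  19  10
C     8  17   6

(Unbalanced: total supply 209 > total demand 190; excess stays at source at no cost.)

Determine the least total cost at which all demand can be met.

An optimal shipping plan:
  A→I1: 75 TEU
  A→I2: 34 TEU
  B→I1: 30 TEU
  B→I3: 11 TEU
  C→I3: 40 TEU
Total cost = £2008.
(Supply check: A ships 109; B ships 41; C ships 40.)

2008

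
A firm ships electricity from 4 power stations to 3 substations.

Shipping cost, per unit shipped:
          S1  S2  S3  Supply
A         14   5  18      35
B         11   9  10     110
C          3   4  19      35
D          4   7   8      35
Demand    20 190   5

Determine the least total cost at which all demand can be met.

One minimum-cost allocation:
  A–S2: 35 MWh
  B–S2: 105 MWh
  B–S3: 5 MWh
  C–S2: 35 MWh
  D–S1: 20 MWh
  D–S2: 15 MWh
Total cost = 1495.
(Supply check: A ships 35; B ships 110; C ships 35; D ships 35.)

1495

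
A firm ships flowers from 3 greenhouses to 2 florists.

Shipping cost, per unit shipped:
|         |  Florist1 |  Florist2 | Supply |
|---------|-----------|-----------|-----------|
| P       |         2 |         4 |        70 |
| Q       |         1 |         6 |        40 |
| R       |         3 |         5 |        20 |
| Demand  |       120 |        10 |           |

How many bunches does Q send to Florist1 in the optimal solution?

The minimum-cost plan:
  P→Florist1: 60 bunches
  P→Florist2: 10 bunches
  Q→Florist1: 40 bunches
  R→Florist1: 20 bunches
Total cost = 260.
So Q→Florist1 carries 40 bunches.

40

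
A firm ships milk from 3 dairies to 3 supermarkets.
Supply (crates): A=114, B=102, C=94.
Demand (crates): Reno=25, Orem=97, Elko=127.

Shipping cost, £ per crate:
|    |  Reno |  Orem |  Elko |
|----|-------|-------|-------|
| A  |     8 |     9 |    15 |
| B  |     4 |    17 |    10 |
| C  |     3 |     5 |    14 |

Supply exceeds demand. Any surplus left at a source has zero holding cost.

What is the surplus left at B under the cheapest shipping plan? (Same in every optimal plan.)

Minimum-cost shipments:
  A->Orem: 28 × £9 = £252
  A->Elko: 25 × £15 = £375
  B->Elko: 102 × £10 = £1020
  C->Reno: 25 × £3 = £75
  C->Orem: 69 × £5 = £345
Total cost = £2067.
B ships 102 of its 102, leaving 0.

0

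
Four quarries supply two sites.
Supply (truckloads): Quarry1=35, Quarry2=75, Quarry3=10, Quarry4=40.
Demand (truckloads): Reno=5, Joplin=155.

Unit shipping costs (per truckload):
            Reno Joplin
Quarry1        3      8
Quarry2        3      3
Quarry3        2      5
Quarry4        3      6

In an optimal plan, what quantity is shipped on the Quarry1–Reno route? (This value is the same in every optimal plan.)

Solving gives:
  Quarry1–Reno: 5 × 3 = 15
  Quarry1–Joplin: 30 × 8 = 240
  Quarry2–Joplin: 75 × 3 = 225
  Quarry3–Joplin: 10 × 5 = 50
  Quarry4–Joplin: 40 × 6 = 240
Total cost = 770.
So Quarry1→Reno carries 5 truckloads.

5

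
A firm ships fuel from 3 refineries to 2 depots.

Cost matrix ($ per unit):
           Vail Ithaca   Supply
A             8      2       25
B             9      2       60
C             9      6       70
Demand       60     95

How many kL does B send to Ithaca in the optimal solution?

60

The minimum-cost plan:
  A->Ithaca: 25 × $2 = $50
  B->Ithaca: 60 × $2 = $120
  C->Vail: 60 × $9 = $540
  C->Ithaca: 10 × $6 = $60
Total cost = $770.
So B→Ithaca carries 60 kL.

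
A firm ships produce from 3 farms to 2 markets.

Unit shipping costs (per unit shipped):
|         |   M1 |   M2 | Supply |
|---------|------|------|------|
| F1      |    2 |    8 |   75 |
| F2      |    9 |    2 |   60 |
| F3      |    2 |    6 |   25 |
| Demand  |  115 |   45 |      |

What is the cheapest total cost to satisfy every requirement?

Optimal allocation:
  F1–M1: 75 × 2 = 150
  F2–M1: 15 × 9 = 135
  F2–M2: 45 × 2 = 90
  F3–M1: 25 × 2 = 50
Total = 150 + 135 + 90 + 50 = 425.
(Supply check: F1 ships 75; F2 ships 60; F3 ships 25.)

425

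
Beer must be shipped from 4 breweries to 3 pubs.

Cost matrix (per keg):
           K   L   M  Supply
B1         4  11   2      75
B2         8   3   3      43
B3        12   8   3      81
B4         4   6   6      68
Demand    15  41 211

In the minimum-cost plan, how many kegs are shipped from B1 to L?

Solving gives:
  B1–M: 75 × 2 = 150
  B2–M: 43 × 3 = 129
  B3–M: 81 × 3 = 243
  B4–K: 15 × 4 = 60
  B4–L: 41 × 6 = 246
  B4–M: 12 × 6 = 72
Total cost = 900.
The route B1→L is not used.

0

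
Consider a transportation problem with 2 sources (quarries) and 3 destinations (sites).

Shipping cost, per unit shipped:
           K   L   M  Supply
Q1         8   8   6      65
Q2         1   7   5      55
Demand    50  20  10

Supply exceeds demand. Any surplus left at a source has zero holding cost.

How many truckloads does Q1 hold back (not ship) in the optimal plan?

40

An optimal plan:
  Q1→L: 20 truckloads
  Q1→M: 5 truckloads
  Q2→K: 50 truckloads
  Q2→M: 5 truckloads
Total cost = 265.
Q1 ships 25 of its 65, leaving 40.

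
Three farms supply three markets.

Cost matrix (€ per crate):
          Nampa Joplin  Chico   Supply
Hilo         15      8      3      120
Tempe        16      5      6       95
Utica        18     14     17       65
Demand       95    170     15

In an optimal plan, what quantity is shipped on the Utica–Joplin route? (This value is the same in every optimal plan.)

0

Solving gives:
  Hilo to Nampa: 30 × €15 = €450
  Hilo to Joplin: 75 × €8 = €600
  Hilo to Chico: 15 × €3 = €45
  Tempe to Joplin: 95 × €5 = €475
  Utica to Nampa: 65 × €18 = €1170
Total cost = €2740.
The route Utica→Joplin is not used.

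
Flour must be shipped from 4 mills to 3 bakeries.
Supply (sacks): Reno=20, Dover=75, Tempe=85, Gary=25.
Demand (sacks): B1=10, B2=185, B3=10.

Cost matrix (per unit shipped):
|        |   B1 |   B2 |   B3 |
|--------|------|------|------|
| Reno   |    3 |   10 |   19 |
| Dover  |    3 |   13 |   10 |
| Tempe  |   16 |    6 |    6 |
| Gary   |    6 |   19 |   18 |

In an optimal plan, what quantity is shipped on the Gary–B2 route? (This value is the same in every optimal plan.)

15

The minimum-cost plan:
  Reno–B2: 20 × 10 = 200
  Dover–B2: 65 × 13 = 845
  Dover–B3: 10 × 10 = 100
  Tempe–B2: 85 × 6 = 510
  Gary–B1: 10 × 6 = 60
  Gary–B2: 15 × 19 = 285
Total cost = 2000.
So Gary→B2 carries 15 sacks.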